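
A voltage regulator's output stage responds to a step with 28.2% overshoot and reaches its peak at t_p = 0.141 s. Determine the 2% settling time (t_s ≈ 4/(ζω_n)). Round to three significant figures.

t_s ≈ 0.446 s

From the overshoot, ζ = −ln(OS)/√(π²+ln²(OS)) = 0.374.
From t_p = π/ω_d, ω_d = π/0.141 = 22.3 rad/s, so ω_n = ω_d/√(1−ζ²) = 24.0 rad/s.
t_s ≈ 4/(ζω_n) = 4/(0.374·24.0) = 0.446 s.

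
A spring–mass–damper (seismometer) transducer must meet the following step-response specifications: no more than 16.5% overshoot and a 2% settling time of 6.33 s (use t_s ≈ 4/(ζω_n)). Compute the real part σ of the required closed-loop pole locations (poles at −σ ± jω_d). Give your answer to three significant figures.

The settling-time spec alone fixes σ = ζω_n = 4/t_s = 4/6.33 = 0.632.
(Overshoot then fixes ζ = 0.498 and hence ω_d = σ·√(1−ζ²)/ζ = 1.10 rad/s.)

σ ≈ 0.632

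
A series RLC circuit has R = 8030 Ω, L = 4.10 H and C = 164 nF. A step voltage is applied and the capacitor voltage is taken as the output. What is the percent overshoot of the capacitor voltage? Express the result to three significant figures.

For a series RLC circuit (capacitor voltage as output), ω_n = 1/√(LC) = 1/√(4.10 H · 164 nF) = 1220 rad/s.
ζ = (R/2)·√(C/L) = (8030/2)·√(164 nF/4.10 H) = 0.803.
Overshoot: exp(−π·0.803/√(1−0.803²)) = 0.0145, i.e. 1.45%.

%OS ≈ 1.45%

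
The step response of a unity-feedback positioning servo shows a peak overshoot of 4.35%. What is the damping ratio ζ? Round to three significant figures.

From %OS = 100·exp(−πζ/√(1−ζ²)), invert to get ζ = −ln(OS)/√(π² + ln²(OS)) with OS = 0.0435.
−ln 0.0435 = 3.135, so ζ = 3.135/√(π² + 9.828) = 0.706.

ζ ≈ 0.706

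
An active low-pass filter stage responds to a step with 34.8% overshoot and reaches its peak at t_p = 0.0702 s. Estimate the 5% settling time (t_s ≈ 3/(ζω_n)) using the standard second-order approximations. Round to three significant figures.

t_s ≈ 0.200 s

From the overshoot, ζ = −ln(OS)/√(π²+ln²(OS)) = 0.318.
From t_p = π/ω_d, ω_d = π/0.0702 = 44.8 rad/s, so ω_n = ω_d/√(1−ζ²) = 47.2 rad/s.
t_s ≈ 3/(ζω_n) = 3/(0.318·47.2) = 0.200 s.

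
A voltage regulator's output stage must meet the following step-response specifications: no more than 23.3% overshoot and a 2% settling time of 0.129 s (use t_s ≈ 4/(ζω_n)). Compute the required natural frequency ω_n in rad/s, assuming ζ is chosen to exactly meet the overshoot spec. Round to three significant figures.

Inverting the overshoot relation: ζ = |ln 0.233|/√(π² + ln²0.233) = 0.421.
From t_s ≈ 4/(ζω_n): ω_n = 4/(ζ·t_s) = 4/(0.421·0.129) = 73.7 rad/s.

ω_n ≈ 73.7 rad/s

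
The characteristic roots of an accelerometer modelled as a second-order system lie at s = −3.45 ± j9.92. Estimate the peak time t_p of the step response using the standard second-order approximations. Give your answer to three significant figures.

t_p ≈ 0.317 s

t_p = π/ω_d with ω_d = 9.92 (the imaginary part), so t_p = 0.317 s.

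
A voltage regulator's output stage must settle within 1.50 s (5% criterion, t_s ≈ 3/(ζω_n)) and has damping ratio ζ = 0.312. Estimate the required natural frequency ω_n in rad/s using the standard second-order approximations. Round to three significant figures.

ω_n ≈ 6.41 rad/s

Rearranging t_s ≈ 3/(ζω_n) gives ω_n = 3/(ζ·t_s) = 3/(0.312 × 1.50) = 6.41 rad/s.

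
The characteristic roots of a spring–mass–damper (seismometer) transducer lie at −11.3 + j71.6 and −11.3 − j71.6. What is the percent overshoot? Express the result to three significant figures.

With σ = 11.3, ω_d = 71.6: ω_n = √(σ²+ω_d²) = 72.5 rad/s, ζ = σ/ω_n = 0.156.
%OS = 100·exp(−πζ/√(1−ζ²)) = 60.9%.

%OS ≈ 60.9%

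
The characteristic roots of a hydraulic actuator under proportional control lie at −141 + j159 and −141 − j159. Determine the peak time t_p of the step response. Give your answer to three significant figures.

t_p = π/ω_d with ω_d = 159 (the imaginary part), so t_p = 0.0198 s.

t_p ≈ 0.0198 s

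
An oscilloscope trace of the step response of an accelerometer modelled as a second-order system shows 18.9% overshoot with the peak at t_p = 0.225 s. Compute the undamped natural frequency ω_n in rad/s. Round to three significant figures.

From the overshoot, ζ = −ln(OS)/√(π²+ln²(OS)) = 0.469.
t_p = π/ω_d ⇒ ω_d = 14.0 rad/s; then ω_n = ω_d/√(1−ζ²) = 15.8 rad/s.

ω_n ≈ 15.8 rad/s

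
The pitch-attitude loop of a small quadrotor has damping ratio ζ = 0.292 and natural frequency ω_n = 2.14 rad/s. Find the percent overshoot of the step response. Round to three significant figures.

%OS ≈ 38.3%

For an underdamped second-order system, %OS = 100·exp(−πζ/√(1−ζ²)).
πζ/√(1−ζ²) = π·0.292/√(1−0.0853) = 0.9591, so %OS = 100·e^(−0.9591) = 38.3%.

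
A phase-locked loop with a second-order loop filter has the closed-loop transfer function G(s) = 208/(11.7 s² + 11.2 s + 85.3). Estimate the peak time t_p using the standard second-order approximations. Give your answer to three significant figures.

t_p ≈ 1.18 s

Dividing through by 11.7: denominator becomes s² + 0.9573 s + 7.291.
So ω_n = √7.291 = 2.70 rad/s and ζ = 0.9573/(2·2.70) = 0.177.
ω_d = 2.70·√(1 − 0.177²) = 2.66 rad/s. t_p = π/ω_d = 1.18 s.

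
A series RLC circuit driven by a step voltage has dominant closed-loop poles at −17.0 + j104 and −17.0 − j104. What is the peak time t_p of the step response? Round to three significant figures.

t_p ≈ 0.0302 s

t_p = π/ω_d with ω_d = 104 (the imaginary part), so t_p = 0.0302 s.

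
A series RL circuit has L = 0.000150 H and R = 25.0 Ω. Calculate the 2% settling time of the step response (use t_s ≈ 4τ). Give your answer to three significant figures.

t_s ≈ 0.0000240 s

τ = L/R = 0.000150/25.0 = 0.00000600 s.
t_s ≈ 4τ = 0.0000240 s.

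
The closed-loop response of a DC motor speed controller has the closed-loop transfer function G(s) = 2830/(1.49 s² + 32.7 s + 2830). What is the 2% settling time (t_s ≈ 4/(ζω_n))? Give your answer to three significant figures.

Dividing through by 1.49: denominator becomes s² + 21.95 s + 1899.
So ω_n = √1899 = 43.6 rad/s and ζ = 21.95/(2·43.6) = 0.252.
t_s ≈ 4/(ζω_n) = 0.365 s.

t_s ≈ 0.365 s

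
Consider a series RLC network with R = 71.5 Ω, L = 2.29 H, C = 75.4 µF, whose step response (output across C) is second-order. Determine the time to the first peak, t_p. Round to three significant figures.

For a series RLC circuit (capacitor voltage as output), ω_n = 1/√(LC) = 1/√(2.29 H · 75.4 µF) = 76.1 rad/s.
ζ = (R/2)·√(C/L) = (71.5/2)·√(75.4 µF/2.29 H) = 0.205.
ω_d = 76.1·√(1 − 0.205²) = 74.5 rad/s. t_p = π/ω_d = 0.0422 s.

t_p ≈ 0.0422 s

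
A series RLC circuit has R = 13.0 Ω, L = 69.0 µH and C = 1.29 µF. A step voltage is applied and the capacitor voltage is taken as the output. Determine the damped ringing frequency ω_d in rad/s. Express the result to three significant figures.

ω_d ≈ 48600 rad/s

For a series RLC circuit (capacitor voltage as output), ω_n = 1/√(LC) = 1/√(69.0 µH · 1.29 µF) = 106000 rad/s.
ζ = (R/2)·√(C/L) = (13.0/2)·√(1.29 µF/69.0 µH) = 0.889.
ω_d = 106000·√(1 − 0.889²) = 48600 rad/s.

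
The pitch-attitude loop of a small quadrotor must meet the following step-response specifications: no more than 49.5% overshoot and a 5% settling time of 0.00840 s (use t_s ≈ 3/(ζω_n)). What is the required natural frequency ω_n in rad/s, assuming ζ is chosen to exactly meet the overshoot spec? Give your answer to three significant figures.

ω_n ≈ 1640 rad/s

ζ = −ln(OS)/√(π² + (ln OS)²). With OS = 0.495, ln OS = −0.7032 and ζ = 0.7032/3.219 = 0.218.
Then ω_n = 3/(ζ t_s) = 3/(0.218 × 0.00840) = 1640 rad/s.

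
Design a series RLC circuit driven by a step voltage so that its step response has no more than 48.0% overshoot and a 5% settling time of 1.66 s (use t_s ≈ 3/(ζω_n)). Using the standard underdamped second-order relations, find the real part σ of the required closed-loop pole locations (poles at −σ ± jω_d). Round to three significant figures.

The settling-time spec alone fixes σ = ζω_n = 3/t_s = 3/1.66 = 1.81.
(Overshoot then fixes ζ = 0.228 and hence ω_d = σ·√(1−ζ²)/ζ = 7.74 rad/s.)

σ ≈ 1.81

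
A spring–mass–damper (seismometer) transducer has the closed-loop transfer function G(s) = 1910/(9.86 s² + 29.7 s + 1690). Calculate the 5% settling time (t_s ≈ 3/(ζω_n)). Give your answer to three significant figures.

t_s ≈ 1.99 s

Dividing through by 9.86: denominator becomes s² + 3.012 s + 171.4.
So ω_n = √171.4 = 13.1 rad/s and ζ = 3.012/(2·13.1) = 0.115.
t_s ≈ 3/(ζω_n) = 1.99 s.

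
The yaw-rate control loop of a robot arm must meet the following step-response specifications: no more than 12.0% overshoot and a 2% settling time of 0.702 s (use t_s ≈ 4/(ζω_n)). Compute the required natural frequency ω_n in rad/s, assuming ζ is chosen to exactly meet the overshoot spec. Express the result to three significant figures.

Inverting the overshoot relation: ζ = |ln 0.120|/√(π² + ln²0.120) = 0.559.
Then ω_n = 4/(ζ t_s) = 4/(0.559 × 0.702) = 10.2 rad/s.

ω_n ≈ 10.2 rad/s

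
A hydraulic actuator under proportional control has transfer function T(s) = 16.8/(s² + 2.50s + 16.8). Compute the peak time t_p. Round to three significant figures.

t_p ≈ 0.805 s

Comparing the denominator to s² + 2ζω_n s + ω_n²: ω_n = √16.8 = 4.10 rad/s, and 2ζω_n = 2.50 so ζ = 2.50/(2·4.10) = 0.305.
ω_d = 4.10·√(1 − 0.305²) = 3.90 rad/s. Then t_p = π/ω_d = 0.805 s.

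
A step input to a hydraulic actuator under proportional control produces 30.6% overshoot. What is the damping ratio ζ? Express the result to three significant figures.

ζ ≈ 0.353

ζ = −ln(OS)/√(π² + (ln OS)²). With OS = 0.306, ln OS = −1.184 and ζ = 1.184/3.357 = 0.353.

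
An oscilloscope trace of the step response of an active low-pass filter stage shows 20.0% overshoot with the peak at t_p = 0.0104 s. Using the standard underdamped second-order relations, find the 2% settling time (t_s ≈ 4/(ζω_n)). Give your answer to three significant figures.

The overshoot fixes ζ = −ln(OS)/√(π²+ln²(OS)) = 0.456.
t_p = π/ω_d ⇒ ω_d = 302 rad/s; then ω_n = ω_d/√(1−ζ²) = 339 rad/s.
t_s ≈ 4/(ζω_n) = 4/(0.456·339) = 0.0258 s.

t_s ≈ 0.0258 s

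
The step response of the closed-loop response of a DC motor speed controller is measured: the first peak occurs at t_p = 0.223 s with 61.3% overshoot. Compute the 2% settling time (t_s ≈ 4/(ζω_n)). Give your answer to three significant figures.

ζ from %OS: ζ = |ln 0.613|/√(π²+ln²0.613) = 0.154.
t_p = π/ω_d ⇒ ω_d = 14.1 rad/s; then ω_n = ω_d/√(1−ζ²) = 14.3 rad/s.
t_s ≈ 4/(ζω_n) = 4/(0.154·14.3) = 1.82 s.

t_s ≈ 1.82 s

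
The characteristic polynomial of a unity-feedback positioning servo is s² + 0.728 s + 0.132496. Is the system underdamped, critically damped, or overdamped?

a² − 4b = 0.728² − 4·0.132496 = 0 (repeated real root); the system is critically damped.

critically damped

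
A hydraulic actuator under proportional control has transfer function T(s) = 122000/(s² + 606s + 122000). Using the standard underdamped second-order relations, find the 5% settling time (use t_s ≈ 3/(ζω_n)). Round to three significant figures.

ω_n = √122000 = 349 rad/s; ζ = 606/(2·349) = 0.867.
t_s ≈ 3/(ζω_n) = 3/(0.867·349) = 0.00990 s.

t_s ≈ 0.00990 s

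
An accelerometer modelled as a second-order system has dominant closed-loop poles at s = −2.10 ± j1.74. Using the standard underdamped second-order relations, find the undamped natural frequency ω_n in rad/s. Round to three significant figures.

The poles are at −σ ± jω_d with σ = 2.10 and ω_d = 1.74, so ω_n = √(σ²+ω_d²) = 2.73 rad/s and ζ = σ/ω_n = 0.770.

ω_n ≈ 2.73 rad/s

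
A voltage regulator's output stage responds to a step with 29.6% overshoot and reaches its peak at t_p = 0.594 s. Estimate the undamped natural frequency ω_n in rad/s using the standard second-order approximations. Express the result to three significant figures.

ζ from %OS: ζ = |ln 0.296|/√(π²+ln²0.296) = 0.361.
From t_p = π/ω_d, ω_d = π/0.594 = 5.29 rad/s, so ω_n = ω_d/√(1−ζ²) = 5.67 rad/s.

ω_n ≈ 5.67 rad/s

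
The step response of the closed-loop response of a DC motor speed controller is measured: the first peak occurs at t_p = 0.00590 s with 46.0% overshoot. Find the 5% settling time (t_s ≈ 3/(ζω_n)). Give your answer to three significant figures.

From the overshoot, ζ = −ln(OS)/√(π²+ln²(OS)) = 0.240.
t_p = π/ω_d ⇒ ω_d = 532 rad/s; then ω_n = ω_d/√(1−ζ²) = 548 rad/s.
t_s ≈ 3/(ζω_n) = 3/(0.240·548) = 0.0228 s.

t_s ≈ 0.0228 s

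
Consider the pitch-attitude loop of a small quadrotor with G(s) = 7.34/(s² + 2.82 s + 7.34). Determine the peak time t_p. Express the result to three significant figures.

Comparing the denominator to s² + 2ζω_n s + ω_n²: ω_n = √7.34 = 2.71 rad/s, and 2ζω_n = 2.82 so ζ = 2.82/(2·2.71) = 0.520.
The damped frequency ω_d = ω_n√(1−ζ²) = 2.31 rad/s. Then t_p = π/ω_d = 1.36 s.

t_p ≈ 1.36 s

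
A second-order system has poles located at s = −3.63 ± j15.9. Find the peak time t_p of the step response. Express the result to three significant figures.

t_p = π/ω_d with ω_d = 15.9 (the imaginary part), so t_p = 0.198 s.

t_p ≈ 0.198 s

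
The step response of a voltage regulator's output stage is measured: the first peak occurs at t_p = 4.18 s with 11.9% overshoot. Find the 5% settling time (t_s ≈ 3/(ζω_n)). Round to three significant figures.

t_s ≈ 5.89 s

From the overshoot, ζ = −ln(OS)/√(π²+ln²(OS)) = 0.561.
From t_p = π/ω_d, ω_d = π/4.18 = 0.752 rad/s, so ω_n = ω_d/√(1−ζ²) = 0.908 rad/s.
t_s ≈ 3/(ζω_n) = 3/(0.561·0.908) = 5.89 s.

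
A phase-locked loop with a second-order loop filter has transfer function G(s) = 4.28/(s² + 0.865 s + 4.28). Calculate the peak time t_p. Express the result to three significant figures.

t_p ≈ 1.55 s

Comparing the denominator to s² + 2ζω_n s + ω_n²: ω_n = √4.28 = 2.07 rad/s, and 2ζω_n = 0.865 so ζ = 0.865/(2·2.07) = 0.209.
ω_d = 2.07·√(1 − 0.209²) = 2.02 rad/s. Then t_p = π/ω_d = 1.55 s.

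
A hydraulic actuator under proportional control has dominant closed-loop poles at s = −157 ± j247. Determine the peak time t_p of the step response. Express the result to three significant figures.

t_p = π/ω_d with ω_d = 247 (the imaginary part), so t_p = 0.0127 s.

t_p ≈ 0.0127 s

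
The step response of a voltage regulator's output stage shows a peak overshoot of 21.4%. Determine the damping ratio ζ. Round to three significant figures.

ζ ≈ 0.441

Inverting the overshoot relation: ζ = |ln 0.214|/√(π² + ln²0.214) = 0.441.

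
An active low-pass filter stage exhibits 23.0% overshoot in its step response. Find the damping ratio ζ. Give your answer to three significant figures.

ζ = −ln(OS)/√(π² + (ln OS)²). With OS = 0.230, ln OS = −1.470 and ζ = 1.470/3.468 = 0.424.

ζ ≈ 0.424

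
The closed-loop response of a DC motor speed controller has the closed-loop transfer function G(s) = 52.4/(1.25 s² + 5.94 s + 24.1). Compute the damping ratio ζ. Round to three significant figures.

Dividing through by 1.25: denominator becomes s² + 4.752 s + 19.28.
So ω_n = √19.28 = 4.39 rad/s and ζ = 4.752/(2·4.39) = 0.541.

ζ ≈ 0.541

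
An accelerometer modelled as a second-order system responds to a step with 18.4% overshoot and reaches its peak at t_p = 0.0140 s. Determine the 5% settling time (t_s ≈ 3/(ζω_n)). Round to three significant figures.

The overshoot fixes ζ = −ln(OS)/√(π²+ln²(OS)) = 0.474.
From t_p = π/ω_d, ω_d = π/0.0140 = 224 rad/s, so ω_n = ω_d/√(1−ζ²) = 255 rad/s.
t_s ≈ 3/(ζω_n) = 3/(0.474·255) = 0.0248 s.

t_s ≈ 0.0248 s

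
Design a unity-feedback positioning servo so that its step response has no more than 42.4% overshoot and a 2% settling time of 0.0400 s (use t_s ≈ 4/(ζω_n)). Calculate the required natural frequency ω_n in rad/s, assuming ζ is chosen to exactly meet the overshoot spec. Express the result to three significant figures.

ω_n ≈ 380 rad/s

From %OS = 100·exp(−πζ/√(1−ζ²)), invert to get ζ = −ln(OS)/√(π² + ln²(OS)) with OS = 0.424.
−ln 0.424 = 0.8580, so ζ = 0.8580/√(π² + 0.7362) = 0.263.
From t_s ≈ 4/(ζω_n): ω_n = 4/(ζ·t_s) = 4/(0.263·0.0400) = 380 rad/s.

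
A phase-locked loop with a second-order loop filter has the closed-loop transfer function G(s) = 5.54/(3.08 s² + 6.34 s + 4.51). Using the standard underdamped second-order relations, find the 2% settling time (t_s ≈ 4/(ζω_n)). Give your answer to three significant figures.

t_s ≈ 3.89 s

Dividing through by 3.08: denominator becomes s² + 2.058 s + 1.464.
So ω_n = √1.464 = 1.21 rad/s and ζ = 2.058/(2·1.21) = 0.851.
t_s ≈ 4/(ζω_n) = 3.89 s.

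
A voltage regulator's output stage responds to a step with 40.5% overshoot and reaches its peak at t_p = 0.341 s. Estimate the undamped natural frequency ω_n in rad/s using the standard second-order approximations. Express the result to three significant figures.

ζ from %OS: ζ = |ln 0.405|/√(π²+ln²0.405) = 0.276.
t_p = π/ω_d ⇒ ω_d = 9.21 rad/s; then ω_n = ω_d/√(1−ζ²) = 9.59 rad/s.

ω_n ≈ 9.59 rad/s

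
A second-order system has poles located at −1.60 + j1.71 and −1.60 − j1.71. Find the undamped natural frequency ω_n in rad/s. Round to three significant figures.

|pole| = ω_n = √(1.60² + 1.71²) = 2.34 rad/s; ζ = cos θ = σ/ω_n = 0.683.

ω_n ≈ 2.34 rad/s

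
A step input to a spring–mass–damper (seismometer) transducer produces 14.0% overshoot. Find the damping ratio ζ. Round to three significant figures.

ζ ≈ 0.531

Inverting the overshoot relation: ζ = |ln 0.140|/√(π² + ln²0.140) = 0.531.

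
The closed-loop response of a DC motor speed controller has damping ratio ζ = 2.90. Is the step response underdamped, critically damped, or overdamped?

Since ζ = 2.90 > 1, the system is overdamped.

overdamped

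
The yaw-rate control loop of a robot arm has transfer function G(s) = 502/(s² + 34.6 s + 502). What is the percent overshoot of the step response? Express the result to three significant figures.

Comparing the denominator to s² + 2ζω_n s + ω_n²: ω_n = √502 = 22.4 rad/s, and 2ζω_n = 34.6 so ζ = 34.6/(2·22.4) = 0.772.
%OS = 100·exp(−πζ/√(1−ζ²)) = 2.20%.

%OS ≈ 2.20%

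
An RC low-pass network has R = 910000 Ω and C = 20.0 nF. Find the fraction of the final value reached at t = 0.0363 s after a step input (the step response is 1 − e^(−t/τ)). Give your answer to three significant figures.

τ = RC = 910000 × 20.0 nF = 0.0182 s.
y(t)/y_∞ = 1 − e^(−t/τ) = 1 − e^(−0.0363/0.0182) = 1 − e^(−1.99) = 0.864.

y/y_∞ ≈ 0.864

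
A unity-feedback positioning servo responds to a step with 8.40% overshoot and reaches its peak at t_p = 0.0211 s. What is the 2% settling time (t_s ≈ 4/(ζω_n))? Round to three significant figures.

t_s ≈ 0.0341 s

The overshoot fixes ζ = −ln(OS)/√(π²+ln²(OS)) = 0.619.
t_p = π/ω_d ⇒ ω_d = 149 rad/s; then ω_n = ω_d/√(1−ζ²) = 190 rad/s.
t_s ≈ 4/(ζω_n) = 4/(0.619·190) = 0.0341 s.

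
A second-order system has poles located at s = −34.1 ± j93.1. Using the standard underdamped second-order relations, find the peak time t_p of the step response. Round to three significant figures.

t_p = π/ω_d with ω_d = 93.1 (the imaginary part), so t_p = 0.0337 s.

t_p ≈ 0.0337 s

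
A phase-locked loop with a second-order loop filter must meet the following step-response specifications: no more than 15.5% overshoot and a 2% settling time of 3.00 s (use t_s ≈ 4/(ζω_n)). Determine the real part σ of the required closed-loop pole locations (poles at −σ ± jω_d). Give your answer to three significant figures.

The settling-time spec alone fixes σ = ζω_n = 4/t_s = 4/3.00 = 1.33.
(Overshoot then fixes ζ = 0.510 and hence ω_d = σ·√(1−ζ²)/ζ = 2.25 rad/s.)

σ ≈ 1.33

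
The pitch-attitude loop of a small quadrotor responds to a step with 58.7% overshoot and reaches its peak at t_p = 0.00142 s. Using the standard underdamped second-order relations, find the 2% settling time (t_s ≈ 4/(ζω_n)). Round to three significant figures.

t_s ≈ 0.0107 s

ζ from %OS: ζ = |ln 0.587|/√(π²+ln²0.587) = 0.167.
From t_p = π/ω_d, ω_d = π/0.00142 = 2210 rad/s, so ω_n = ω_d/√(1−ζ²) = 2240 rad/s.
t_s ≈ 4/(ζω_n) = 4/(0.167·2240) = 0.0107 s.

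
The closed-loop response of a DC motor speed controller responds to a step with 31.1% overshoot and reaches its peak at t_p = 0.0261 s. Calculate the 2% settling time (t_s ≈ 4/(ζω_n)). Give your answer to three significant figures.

The overshoot fixes ζ = −ln(OS)/√(π²+ln²(OS)) = 0.348.
From t_p = π/ω_d, ω_d = π/0.0261 = 120 rad/s, so ω_n = ω_d/√(1−ζ²) = 128 rad/s.
t_s ≈ 4/(ζω_n) = 4/(0.348·128) = 0.0894 s.

t_s ≈ 0.0894 s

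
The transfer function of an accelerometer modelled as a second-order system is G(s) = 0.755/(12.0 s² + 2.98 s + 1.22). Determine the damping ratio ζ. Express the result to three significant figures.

Dividing through by 12.0: denominator becomes s² + 0.2483 s + 0.1017.
So ω_n = √0.1017 = 0.319 rad/s and ζ = 0.2483/(2·0.319) = 0.389.

ζ ≈ 0.389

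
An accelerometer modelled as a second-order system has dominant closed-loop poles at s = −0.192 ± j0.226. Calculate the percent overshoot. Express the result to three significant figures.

|pole| = ω_n = √(0.192² + 0.226²) = 0.297 rad/s; ζ = cos θ = σ/ω_n = 0.647.
%OS = 100 e^{−πζ/√(1−ζ²)} with ζ = 0.647 gives 6.93%.

%OS ≈ 6.93%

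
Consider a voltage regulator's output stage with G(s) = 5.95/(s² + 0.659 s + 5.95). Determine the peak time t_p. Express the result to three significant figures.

ω_n = √5.95 = 2.44 rad/s; ζ = 0.659/(2·2.44) = 0.135.
The damped frequency ω_d = ω_n√(1−ζ²) = 2.42 rad/s. Then t_p = π/ω_d = 1.30 s.

t_p ≈ 1.30 s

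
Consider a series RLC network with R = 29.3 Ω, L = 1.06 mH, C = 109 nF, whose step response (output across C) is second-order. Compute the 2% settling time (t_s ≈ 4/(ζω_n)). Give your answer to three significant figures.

For a series RLC circuit (capacitor voltage as output), ω_n = 1/√(LC) = 1/√(1.06 mH · 109 nF) = 93000 rad/s.
ζ = (R/2)·√(C/L) = (29.3/2)·√(109 nF/1.06 mH) = 0.149.
t_s ≈ 4/(ζω_n) = 0.000289 s.

t_s ≈ 0.000289 s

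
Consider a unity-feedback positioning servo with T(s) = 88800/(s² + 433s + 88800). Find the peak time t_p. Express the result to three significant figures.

ω_n = √88800 = 298 rad/s; ζ = 433/(2·298) = 0.727.
The damped frequency ω_d = ω_n√(1−ζ²) = 205 rad/s. Then t_p = π/ω_d = 0.0153 s.

t_p ≈ 0.0153 s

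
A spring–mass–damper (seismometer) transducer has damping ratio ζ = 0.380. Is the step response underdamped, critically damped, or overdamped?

Since ζ = 0.380 < 1, the system is underdamped.

underdamped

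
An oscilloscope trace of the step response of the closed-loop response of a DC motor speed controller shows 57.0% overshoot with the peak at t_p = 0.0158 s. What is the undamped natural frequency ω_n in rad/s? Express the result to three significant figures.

ω_n ≈ 202 rad/s

The overshoot fixes ζ = −ln(OS)/√(π²+ln²(OS)) = 0.176.
From t_p = π/ω_d, ω_d = π/0.0158 = 199 rad/s, so ω_n = ω_d/√(1−ζ²) = 202 rad/s.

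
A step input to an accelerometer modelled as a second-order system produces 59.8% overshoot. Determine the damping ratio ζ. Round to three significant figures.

Inverting the overshoot relation: ζ = |ln 0.598|/√(π² + ln²0.598) = 0.162.

ζ ≈ 0.162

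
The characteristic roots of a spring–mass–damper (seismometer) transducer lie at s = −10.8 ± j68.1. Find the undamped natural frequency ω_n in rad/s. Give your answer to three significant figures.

ω_n ≈ 69.0 rad/s

With σ = 10.8, ω_d = 68.1: ω_n = √(σ²+ω_d²) = 69.0 rad/s, ζ = σ/ω_n = 0.157.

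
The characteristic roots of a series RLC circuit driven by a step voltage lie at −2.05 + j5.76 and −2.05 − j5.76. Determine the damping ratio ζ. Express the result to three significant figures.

ζ ≈ 0.335

With σ = 2.05, ω_d = 5.76: ω_n = √(σ²+ω_d²) = 6.11 rad/s, ζ = σ/ω_n = 0.335.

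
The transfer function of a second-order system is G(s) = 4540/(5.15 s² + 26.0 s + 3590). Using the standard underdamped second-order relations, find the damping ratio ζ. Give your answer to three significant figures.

Dividing through by 5.15: denominator becomes s² + 5.049 s + 697.1.
So ω_n = √697.1 = 26.4 rad/s and ζ = 5.049/(2·26.4) = 0.0956.

ζ ≈ 0.0956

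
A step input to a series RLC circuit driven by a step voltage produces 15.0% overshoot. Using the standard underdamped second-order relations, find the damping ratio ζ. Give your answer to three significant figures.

Inverting the overshoot relation: ζ = |ln 0.150|/√(π² + ln²0.150) = 0.517.

ζ ≈ 0.517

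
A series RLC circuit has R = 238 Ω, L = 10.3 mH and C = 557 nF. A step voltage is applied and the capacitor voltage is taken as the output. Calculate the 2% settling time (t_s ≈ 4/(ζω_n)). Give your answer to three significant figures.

For a series RLC circuit (capacitor voltage as output), ω_n = 1/√(LC) = 1/√(10.3 mH · 557 nF) = 13200 rad/s.
ζ = (R/2)·√(C/L) = (238/2)·√(557 nF/10.3 mH) = 0.875.
t_s ≈ 4/(ζω_n) = 0.000346 s.

t_s ≈ 0.000346 s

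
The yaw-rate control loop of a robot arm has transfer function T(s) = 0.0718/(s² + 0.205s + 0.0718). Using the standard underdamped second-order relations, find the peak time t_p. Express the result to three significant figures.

ω_n = √0.0718 = 0.268 rad/s; ζ = 0.205/(2·0.268) = 0.383.
ω_d = 0.268·√(1 − 0.383²) = 0.248 rad/s. Then t_p = π/ω_d = 12.7 s.

t_p ≈ 12.7 s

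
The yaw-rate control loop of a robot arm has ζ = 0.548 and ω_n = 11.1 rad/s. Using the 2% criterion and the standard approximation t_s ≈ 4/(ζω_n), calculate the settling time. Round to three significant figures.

t_s ≈ 4/(ζω_n) = 4/(0.548 × 11.1) = 0.658 s.

t_s ≈ 0.658 s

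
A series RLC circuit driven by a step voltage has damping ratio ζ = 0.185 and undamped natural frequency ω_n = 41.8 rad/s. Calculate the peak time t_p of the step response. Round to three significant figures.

t_p ≈ 0.0765 s

The damped frequency is ω_d = ω_n√(1−ζ²) = 41.8·√(1−0.0342) = 41.1 rad/s.
Peak time t_p = π/ω_d = π/41.1 = 0.0765 s.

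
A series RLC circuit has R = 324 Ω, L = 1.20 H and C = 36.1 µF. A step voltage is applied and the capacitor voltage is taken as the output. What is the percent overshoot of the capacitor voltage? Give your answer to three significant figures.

For a series RLC circuit (capacitor voltage as output), ω_n = 1/√(LC) = 1/√(1.20 H · 36.1 µF) = 152 rad/s.
ζ = (R/2)·√(C/L) = (324/2)·√(36.1 µF/1.20 H) = 0.889.
%OS = 100·exp(−πζ/√(1−ζ²)) = 0.228%.

%OS ≈ 0.228%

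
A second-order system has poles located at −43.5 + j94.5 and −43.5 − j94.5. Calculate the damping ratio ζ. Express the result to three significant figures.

|pole| = ω_n = √(43.5² + 94.5²) = 104 rad/s; ζ = cos θ = σ/ω_n = 0.418.

ζ ≈ 0.418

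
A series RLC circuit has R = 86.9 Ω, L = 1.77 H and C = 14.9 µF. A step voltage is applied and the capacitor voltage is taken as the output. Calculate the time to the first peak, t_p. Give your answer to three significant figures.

For a series RLC circuit (capacitor voltage as output), ω_n = 1/√(LC) = 1/√(1.77 H · 14.9 µF) = 195 rad/s.
ζ = (R/2)·√(C/L) = (86.9/2)·√(14.9 µF/1.77 H) = 0.126.
ω_d = 195·√(1 − 0.126²) = 193 rad/s. t_p = π/ω_d = 0.0163 s.

t_p ≈ 0.0163 s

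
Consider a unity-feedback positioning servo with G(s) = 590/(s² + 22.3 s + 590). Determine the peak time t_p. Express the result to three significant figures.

t_p ≈ 0.146 s

ω_n = √590 = 24.3 rad/s; ζ = 22.3/(2·24.3) = 0.459.
ω_d = ω_n√(1−ζ²) = 21.6 rad/s. Then t_p = π/ω_d = 0.146 s.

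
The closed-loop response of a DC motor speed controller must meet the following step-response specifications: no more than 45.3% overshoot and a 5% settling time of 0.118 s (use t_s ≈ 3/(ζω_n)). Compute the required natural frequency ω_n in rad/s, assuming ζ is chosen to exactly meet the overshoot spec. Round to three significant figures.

ζ = −ln(OS)/√(π² + (ln OS)²). With OS = 0.453, ln OS = −0.7919 and ζ = 0.7919/3.240 = 0.244.
From t_s ≈ 3/(ζω_n): ω_n = 3/(ζ·t_s) = 3/(0.244·0.118) = 104 rad/s.

ω_n ≈ 104 rad/s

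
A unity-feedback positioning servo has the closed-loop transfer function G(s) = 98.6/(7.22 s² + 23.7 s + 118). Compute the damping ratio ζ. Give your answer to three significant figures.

ζ ≈ 0.406

Dividing through by 7.22: denominator becomes s² + 3.283 s + 16.34.
So ω_n = √16.34 = 4.04 rad/s and ζ = 3.283/(2·4.04) = 0.406.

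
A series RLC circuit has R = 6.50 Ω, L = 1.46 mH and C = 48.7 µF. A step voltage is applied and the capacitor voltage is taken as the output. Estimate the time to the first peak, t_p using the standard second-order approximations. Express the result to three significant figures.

t_p ≈ 0.00104 s

For a series RLC circuit (capacitor voltage as output), ω_n = 1/√(LC) = 1/√(1.46 mH · 48.7 µF) = 3750 rad/s.
ζ = (R/2)·√(C/L) = (6.50/2)·√(48.7 µF/1.46 mH) = 0.594.
The damped frequency ω_d = ω_n√(1−ζ²) = 3020 rad/s. t_p = π/ω_d = 0.00104 s.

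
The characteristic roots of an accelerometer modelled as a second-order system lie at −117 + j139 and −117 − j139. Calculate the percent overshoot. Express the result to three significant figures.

The poles are at −σ ± jω_d with σ = 117 and ω_d = 139, so ω_n = √(σ²+ω_d²) = 182 rad/s and ζ = σ/ω_n = 0.644.
%OS = 100·exp(−πζ/√(1−ζ²)) = 7.11%.

%OS ≈ 7.11%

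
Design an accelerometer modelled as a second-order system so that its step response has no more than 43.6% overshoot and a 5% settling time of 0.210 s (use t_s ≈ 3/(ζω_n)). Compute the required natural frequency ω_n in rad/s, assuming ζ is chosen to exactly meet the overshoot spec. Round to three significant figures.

ω_n ≈ 55.9 rad/s

ζ = −ln(OS)/√(π² + (ln OS)²). With OS = 0.436, ln OS = −0.8301 and ζ = 0.8301/3.249 = 0.255.
Then ω_n = 3/(ζ t_s) = 3/(0.255 × 0.210) = 55.9 rad/s.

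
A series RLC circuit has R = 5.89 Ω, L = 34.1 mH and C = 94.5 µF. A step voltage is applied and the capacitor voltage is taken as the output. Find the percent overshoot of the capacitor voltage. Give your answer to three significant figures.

%OS ≈ 61.1%

For a series RLC circuit (capacitor voltage as output), ω_n = 1/√(LC) = 1/√(34.1 mH · 94.5 µF) = 557 rad/s.
ζ = (R/2)·√(C/L) = (5.89/2)·√(94.5 µF/34.1 mH) = 0.155.
Overshoot: exp(−π·0.155/√(1−0.155²)) = 0.611, i.e. 61.1%.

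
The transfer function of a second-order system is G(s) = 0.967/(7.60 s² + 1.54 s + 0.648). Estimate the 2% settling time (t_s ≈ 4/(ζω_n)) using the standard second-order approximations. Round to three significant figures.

t_s ≈ 39.5 s

Dividing through by 7.60: denominator becomes s² + 0.2026 s + 0.08526.
So ω_n = √0.08526 = 0.292 rad/s and ζ = 0.2026/(2·0.292) = 0.347.
t_s ≈ 4/(ζω_n) = 39.5 s.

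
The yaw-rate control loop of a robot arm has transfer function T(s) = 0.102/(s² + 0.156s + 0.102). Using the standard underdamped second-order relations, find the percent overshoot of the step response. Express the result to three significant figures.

%OS ≈ 45.3%

Matching coefficients with s² + 2ζω_n s + ω_n² gives ω_n² = 0.102 ⇒ ω_n = 0.319 rad/s, and ζ = 0.156/(2ω_n) = 0.244.
Overshoot: exp(−π·0.244/√(1−0.244²)) = 0.453, i.e. 45.3%.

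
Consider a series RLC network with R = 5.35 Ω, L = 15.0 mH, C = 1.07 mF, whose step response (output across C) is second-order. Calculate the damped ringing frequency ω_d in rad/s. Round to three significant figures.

For a series RLC circuit (capacitor voltage as output), ω_n = 1/√(LC) = 1/√(15.0 mH · 1.07 mF) = 250 rad/s.
ζ = (R/2)·√(C/L) = (5.35/2)·√(1.07 mF/15.0 mH) = 0.714.
ω_d = 250·√(1 − 0.714²) = 175 rad/s.

ω_d ≈ 175 rad/s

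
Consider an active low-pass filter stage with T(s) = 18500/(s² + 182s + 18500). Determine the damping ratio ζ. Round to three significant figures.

ζ ≈ 0.669

Matching coefficients with s² + 2ζω_n s + ω_n² gives ω_n² = 18500 ⇒ ω_n = 136 rad/s, and ζ = 182/(2ω_n) = 0.669.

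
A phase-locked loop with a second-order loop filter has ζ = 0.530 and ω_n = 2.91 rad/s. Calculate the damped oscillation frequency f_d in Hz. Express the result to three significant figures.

f_d ≈ 0.393 Hz

ω_d = ω_n√(1−ζ²) = 2.91·√0.719 = 2.47 rad/s.
f_d = ω_d/(2π) = 0.393 Hz.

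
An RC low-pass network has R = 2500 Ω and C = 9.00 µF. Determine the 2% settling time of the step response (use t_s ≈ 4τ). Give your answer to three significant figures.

τ = RC = 2500 × 9.00 µF = 0.0225 s.
t_s ≈ 4τ = 0.0900 s.

t_s ≈ 0.0900 s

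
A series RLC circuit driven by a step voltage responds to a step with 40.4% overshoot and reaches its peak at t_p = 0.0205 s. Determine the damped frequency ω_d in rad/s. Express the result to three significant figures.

t_p = π/ω_d, so ω_d = π/0.0205 = 153 rad/s.

ω_d ≈ 153 rad/s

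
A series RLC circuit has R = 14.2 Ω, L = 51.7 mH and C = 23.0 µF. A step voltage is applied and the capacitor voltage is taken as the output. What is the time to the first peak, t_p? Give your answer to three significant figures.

For a series RLC circuit (capacitor voltage as output), ω_n = 1/√(LC) = 1/√(51.7 mH · 23.0 µF) = 917 rad/s.
ζ = (R/2)·√(C/L) = (14.2/2)·√(23.0 µF/51.7 mH) = 0.150.
The damped frequency ω_d = ω_n√(1−ζ²) = 907 rad/s. t_p = π/ω_d = 0.00346 s.

t_p ≈ 0.00346 s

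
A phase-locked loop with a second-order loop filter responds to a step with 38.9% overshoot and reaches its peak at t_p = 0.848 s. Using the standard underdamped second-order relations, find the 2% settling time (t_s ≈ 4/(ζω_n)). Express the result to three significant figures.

t_s ≈ 3.59 s

From the overshoot, ζ = −ln(OS)/√(π²+ln²(OS)) = 0.288.
t_p = π/ω_d ⇒ ω_d = 3.70 rad/s; then ω_n = ω_d/√(1−ζ²) = 3.87 rad/s.
t_s ≈ 4/(ζω_n) = 4/(0.288·3.87) = 3.59 s.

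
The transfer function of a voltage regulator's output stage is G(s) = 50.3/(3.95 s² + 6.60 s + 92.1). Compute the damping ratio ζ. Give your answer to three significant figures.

Dividing through by 3.95: denominator becomes s² + 1.671 s + 23.32.
So ω_n = √23.32 = 4.83 rad/s and ζ = 1.671/(2·4.83) = 0.173.

ζ ≈ 0.173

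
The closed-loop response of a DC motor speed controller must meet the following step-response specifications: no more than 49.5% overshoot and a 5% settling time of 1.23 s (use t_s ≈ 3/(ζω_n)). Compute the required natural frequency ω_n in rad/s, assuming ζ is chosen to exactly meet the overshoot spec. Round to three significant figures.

Inverting the overshoot relation: ζ = |ln 0.495|/√(π² + ln²0.495) = 0.218.
From t_s ≈ 3/(ζω_n): ω_n = 3/(ζ·t_s) = 3/(0.218·1.23) = 11.2 rad/s.

ω_n ≈ 11.2 rad/s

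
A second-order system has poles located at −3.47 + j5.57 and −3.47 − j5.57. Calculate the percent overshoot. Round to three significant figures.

|pole| = ω_n = √(3.47² + 5.57²) = 6.56 rad/s; ζ = cos θ = σ/ω_n = 0.529.
%OS = 100 e^{−πζ/√(1−ζ²)} with ζ = 0.529 gives 14.1%.

%OS ≈ 14.1%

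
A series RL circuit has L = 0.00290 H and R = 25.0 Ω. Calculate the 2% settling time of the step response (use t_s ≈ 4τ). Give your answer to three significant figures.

τ = L/R = 0.00290/25.0 = 0.000116 s.
t_s ≈ 4τ = 0.000464 s.

t_s ≈ 0.000464 s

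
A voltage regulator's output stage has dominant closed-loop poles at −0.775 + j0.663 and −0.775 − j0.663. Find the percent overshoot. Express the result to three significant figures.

%OS ≈ 2.54%

|pole| = ω_n = √(0.775² + 0.663²) = 1.02 rad/s; ζ = cos θ = σ/ω_n = 0.760.
%OS = 100·exp(−πζ/√(1−ζ²)) = 2.54%.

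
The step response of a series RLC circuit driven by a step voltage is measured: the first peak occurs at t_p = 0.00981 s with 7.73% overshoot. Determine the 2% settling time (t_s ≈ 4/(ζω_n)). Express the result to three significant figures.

From the overshoot, ζ = −ln(OS)/√(π²+ln²(OS)) = 0.632.
From t_p = π/ω_d, ω_d = π/0.00981 = 320 rad/s, so ω_n = ω_d/√(1−ζ²) = 413 rad/s.
t_s ≈ 4/(ζω_n) = 4/(0.632·413) = 0.0153 s.

t_s ≈ 0.0153 s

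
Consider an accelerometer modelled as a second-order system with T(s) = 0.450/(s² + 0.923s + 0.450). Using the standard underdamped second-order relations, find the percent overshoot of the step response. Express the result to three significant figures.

%OS ≈ 5.09%

Comparing the denominator to s² + 2ζω_n s + ω_n²: ω_n = √0.450 = 0.671 rad/s, and 2ζω_n = 0.923 so ζ = 0.923/(2·0.671) = 0.688.
%OS = 100·exp(−πζ/√(1−ζ²)) = 5.09%.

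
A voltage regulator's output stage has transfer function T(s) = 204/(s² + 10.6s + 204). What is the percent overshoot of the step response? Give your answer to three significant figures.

Comparing the denominator to s² + 2ζω_n s + ω_n²: ω_n = √204 = 14.3 rad/s, and 2ζω_n = 10.6 so ζ = 10.6/(2·14.3) = 0.371.
%OS = 100 e^{−πζ/√(1−ζ²)} with ζ = 0.371 gives 28.5%.

%OS ≈ 28.5%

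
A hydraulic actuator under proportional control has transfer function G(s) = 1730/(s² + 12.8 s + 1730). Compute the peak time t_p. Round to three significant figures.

t_p ≈ 0.0764 s

Matching coefficients with s² + 2ζω_n s + ω_n² gives ω_n² = 1730 ⇒ ω_n = 41.6 rad/s, and ζ = 12.8/(2ω_n) = 0.154.
ω_d = 41.6·√(1 − 0.154²) = 41.1 rad/s. Then t_p = π/ω_d = 0.0764 s.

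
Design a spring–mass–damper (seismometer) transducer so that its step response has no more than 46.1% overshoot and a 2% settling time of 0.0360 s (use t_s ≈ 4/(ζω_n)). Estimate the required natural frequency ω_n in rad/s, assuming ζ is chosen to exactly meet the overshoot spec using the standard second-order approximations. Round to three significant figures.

ω_n ≈ 464 rad/s

ζ = −ln(OS)/√(π² + (ln OS)²). With OS = 0.461, ln OS = −0.7744 and ζ = 0.7744/3.236 = 0.239.
Then ω_n = 4/(ζ t_s) = 4/(0.239 × 0.0360) = 464 rad/s.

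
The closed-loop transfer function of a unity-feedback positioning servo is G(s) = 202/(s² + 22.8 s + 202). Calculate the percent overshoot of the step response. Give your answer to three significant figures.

%OS ≈ 1.47%

Matching coefficients with s² + 2ζω_n s + ω_n² gives ω_n² = 202 ⇒ ω_n = 14.2 rad/s, and ζ = 22.8/(2ω_n) = 0.802.
Overshoot: exp(−π·0.802/√(1−0.802²)) = 0.0147, i.e. 1.47%.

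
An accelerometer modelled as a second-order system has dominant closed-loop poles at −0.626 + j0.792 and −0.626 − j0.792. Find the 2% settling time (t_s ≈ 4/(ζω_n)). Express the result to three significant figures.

For poles at −σ ± jω_d, ζω_n = σ = 0.626, so t_s ≈ 4/σ = 6.39 s.

t_s ≈ 6.39 s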